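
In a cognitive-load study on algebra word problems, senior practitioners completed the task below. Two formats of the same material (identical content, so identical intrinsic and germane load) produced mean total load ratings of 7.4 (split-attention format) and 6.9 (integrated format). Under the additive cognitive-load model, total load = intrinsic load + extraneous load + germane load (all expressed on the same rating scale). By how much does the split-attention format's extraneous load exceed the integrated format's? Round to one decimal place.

Intrinsic and germane load are equal across formats, so the difference in total load equals the difference in extraneous load.
Extraneous-load difference = 7.4 − 6.9 = 0.5.

0.5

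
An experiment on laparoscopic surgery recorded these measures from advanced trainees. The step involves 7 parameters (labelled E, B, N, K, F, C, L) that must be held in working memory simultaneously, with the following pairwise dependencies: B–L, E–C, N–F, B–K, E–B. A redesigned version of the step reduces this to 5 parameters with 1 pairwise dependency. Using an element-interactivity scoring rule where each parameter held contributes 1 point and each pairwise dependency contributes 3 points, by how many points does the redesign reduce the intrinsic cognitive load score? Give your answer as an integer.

14

Original: 7 × 1 + 5 × 3 = 7 + 15 = 22.
Redesigned: 5 × 1 + 1 × 3 = 5 + 3 = 8.
Reduction = 22 − 8 = 14.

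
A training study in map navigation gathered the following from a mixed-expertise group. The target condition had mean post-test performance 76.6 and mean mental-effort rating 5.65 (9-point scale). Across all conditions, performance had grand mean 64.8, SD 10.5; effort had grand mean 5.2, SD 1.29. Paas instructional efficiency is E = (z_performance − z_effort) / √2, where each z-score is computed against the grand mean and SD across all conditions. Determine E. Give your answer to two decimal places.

z_performance = (76.6 − 64.8) / 10.5 = 11.8000 / 10.5 = 1.1238.
z_effort = (5.65 − 5.2) / 1.29 = 0.4500 / 1.29 = 0.3488.
z_P − z_E = 1.1238 − 0.3488 = 0.7750.
E = 0.7750 / √2 = 0.7750 / 1.41421 = 0.5480 ≈ 0.55.

0.55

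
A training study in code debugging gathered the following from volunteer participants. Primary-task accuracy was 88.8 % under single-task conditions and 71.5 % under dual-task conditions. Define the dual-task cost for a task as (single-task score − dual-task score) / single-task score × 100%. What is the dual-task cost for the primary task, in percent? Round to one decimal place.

19.5

Cost = (88.8 − 71.5) / 88.8 × 100%
     = 17.3000 / 88.8 × 100% = 19.4820%.
≈ 19.5%.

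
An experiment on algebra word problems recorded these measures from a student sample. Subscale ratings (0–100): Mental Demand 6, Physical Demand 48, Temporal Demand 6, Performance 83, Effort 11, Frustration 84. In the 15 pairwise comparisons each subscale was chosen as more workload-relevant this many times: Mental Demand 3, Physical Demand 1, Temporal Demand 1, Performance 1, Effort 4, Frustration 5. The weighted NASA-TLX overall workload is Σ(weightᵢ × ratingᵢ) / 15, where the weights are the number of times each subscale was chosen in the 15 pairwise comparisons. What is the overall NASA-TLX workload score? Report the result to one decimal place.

41.3

The tallies are the weights (they sum to 15).
Weighted sum = 3·6 + 1·48 + 1·6 + 1·83 + 4·11 + 5·84
            = 18 + 48 + 6 + 83 + 44 + 420 = 619.
Overall workload = 619 / 15 = 41.2667 ≈ 41.3.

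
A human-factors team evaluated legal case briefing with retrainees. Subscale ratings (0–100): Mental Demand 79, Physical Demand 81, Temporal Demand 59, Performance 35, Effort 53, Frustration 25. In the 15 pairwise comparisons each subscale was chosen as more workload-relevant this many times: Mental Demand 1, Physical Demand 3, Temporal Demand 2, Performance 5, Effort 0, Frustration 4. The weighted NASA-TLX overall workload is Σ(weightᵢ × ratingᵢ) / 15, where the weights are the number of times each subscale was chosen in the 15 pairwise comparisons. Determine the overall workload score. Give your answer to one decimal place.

The tallies are the weights (they sum to 15).
Weighted sum = 1·79 + 3·81 + 2·59 + 5·35 + 0·53 + 4·25
            = 79 + 243 + 118 + 175 + 0 + 100 = 715.
Overall workload = 715 / 15 = 47.6667 ≈ 47.7.

47.7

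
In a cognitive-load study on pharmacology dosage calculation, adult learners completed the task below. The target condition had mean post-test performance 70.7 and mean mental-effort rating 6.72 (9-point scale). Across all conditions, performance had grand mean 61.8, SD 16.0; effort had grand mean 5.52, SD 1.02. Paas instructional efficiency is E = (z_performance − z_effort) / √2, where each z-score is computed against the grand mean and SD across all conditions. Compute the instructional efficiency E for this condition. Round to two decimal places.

-0.44

z_performance = (70.7 − 61.8) / 16.0 = 8.9000 / 16.0 = 0.5563.
z_effort = (6.72 − 5.52) / 1.02 = 1.2000 / 1.02 = 1.1765.
z_P − z_E = 0.5563 − 1.1765 = -0.6202.
E = -0.6202 / √2 = -0.6202 / 1.41421 = -0.4385 ≈ -0.44.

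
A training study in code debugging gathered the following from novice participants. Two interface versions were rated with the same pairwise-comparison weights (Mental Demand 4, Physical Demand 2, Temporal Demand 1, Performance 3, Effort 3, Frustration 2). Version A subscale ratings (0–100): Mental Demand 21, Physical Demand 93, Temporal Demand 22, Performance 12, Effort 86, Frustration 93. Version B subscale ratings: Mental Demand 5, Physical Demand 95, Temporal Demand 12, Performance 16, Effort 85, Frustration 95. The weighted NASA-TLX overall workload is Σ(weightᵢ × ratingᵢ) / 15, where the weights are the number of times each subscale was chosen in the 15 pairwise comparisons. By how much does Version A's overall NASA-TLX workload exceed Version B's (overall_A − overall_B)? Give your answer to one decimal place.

Version A weighted sum = 4·21 + 2·93 + 1·22 + 3·12 + 3·86 + 2·93 = 84 + 186 + 22 + 36 + 258 + 186 = 772; overall_A = 772/15 = 51.4667.
Version B weighted sum = 4·5 + 2·95 + 1·12 + 3·16 + 3·85 + 2·95 = 20 + 190 + 12 + 48 + 255 + 190 = 715; overall_B = 715/15 = 47.6667.
Difference = 51.4667 − 47.6667 = 3.8000 ≈ 3.8.

3.8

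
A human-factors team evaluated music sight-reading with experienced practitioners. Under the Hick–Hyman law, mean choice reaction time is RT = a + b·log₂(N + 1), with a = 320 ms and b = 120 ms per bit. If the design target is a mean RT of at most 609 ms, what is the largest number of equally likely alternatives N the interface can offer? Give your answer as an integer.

4

Set 320 + 120·log₂(N + 1) ≤ 609.
log₂(N + 1) ≤ (609 − 320) / 120 = 2.4083.
N + 1 ≤ 2^2.4083 = 5.3085.
N ≤ 4.3085, so the largest integer N is 4.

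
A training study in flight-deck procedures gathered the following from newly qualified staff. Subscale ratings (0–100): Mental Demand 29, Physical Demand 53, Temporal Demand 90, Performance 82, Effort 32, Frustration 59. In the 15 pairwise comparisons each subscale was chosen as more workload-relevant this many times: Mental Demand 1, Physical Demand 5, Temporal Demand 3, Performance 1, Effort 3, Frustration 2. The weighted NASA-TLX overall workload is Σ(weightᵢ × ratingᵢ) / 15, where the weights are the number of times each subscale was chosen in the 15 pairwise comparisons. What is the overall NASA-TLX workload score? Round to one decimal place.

The tallies are the weights (they sum to 15).
Weighted sum = 1·29 + 5·53 + 3·90 + 1·82 + 3·32 + 2·59
            = 29 + 265 + 270 + 82 + 96 + 118 = 860.
Overall workload = 860 / 15 = 57.3333 ≈ 57.3.

57.3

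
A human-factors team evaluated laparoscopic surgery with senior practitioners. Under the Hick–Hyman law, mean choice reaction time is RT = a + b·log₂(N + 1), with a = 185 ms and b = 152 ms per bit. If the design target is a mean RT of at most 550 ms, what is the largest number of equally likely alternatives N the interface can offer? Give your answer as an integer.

4

Set 185 + 152·log₂(N + 1) ≤ 550.
log₂(N + 1) ≤ (550 − 185) / 152 = 2.4013.
N + 1 ≤ 2^2.4013 = 5.2828.
N ≤ 4.2828, so the largest integer N is 4.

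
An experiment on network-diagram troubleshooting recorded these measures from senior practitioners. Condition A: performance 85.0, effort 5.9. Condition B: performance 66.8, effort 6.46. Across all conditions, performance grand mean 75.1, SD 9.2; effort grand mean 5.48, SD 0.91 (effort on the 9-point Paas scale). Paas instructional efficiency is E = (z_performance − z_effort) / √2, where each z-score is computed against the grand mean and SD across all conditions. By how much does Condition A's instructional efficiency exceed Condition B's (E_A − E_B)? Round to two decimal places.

1.83

Condition A: z_P = (85.0 − 75.1)/9.2 = 1.0761; z_E = (5.9 − 5.48)/0.91 = 0.4615; E_A = (1.0761 − 0.4615)/√2 = 0.4346.
Condition B: z_P = (66.8 − 75.1)/9.2 = -0.9022; z_E = (6.46 − 5.48)/0.91 = 1.0769; E_B = (-0.9022 − 1.0769)/√2 = -1.3994.
E_A − E_B = 0.4346 − (-1.3994) = 1.8340 ≈ 1.83.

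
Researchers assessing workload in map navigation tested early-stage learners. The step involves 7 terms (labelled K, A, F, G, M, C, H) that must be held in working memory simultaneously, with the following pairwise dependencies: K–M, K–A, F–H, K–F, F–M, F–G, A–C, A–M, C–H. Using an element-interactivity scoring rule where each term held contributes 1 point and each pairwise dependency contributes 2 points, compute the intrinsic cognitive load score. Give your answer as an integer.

25

Count of terms held simultaneously: 7.
Count of pairwise dependencies listed: 9.
Element contribution: 7 × 1 = 7.
Interaction contribution: 9 × 2 = 18.
Intrinsic load = 7 + 18 = 25.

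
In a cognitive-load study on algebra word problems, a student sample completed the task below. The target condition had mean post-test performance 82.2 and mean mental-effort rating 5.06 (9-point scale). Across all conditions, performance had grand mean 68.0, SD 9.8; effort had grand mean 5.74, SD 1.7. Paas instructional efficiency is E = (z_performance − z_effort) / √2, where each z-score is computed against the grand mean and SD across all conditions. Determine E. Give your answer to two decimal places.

1.31

z_performance = (82.2 − 68.0) / 9.8 = 14.2000 / 9.8 = 1.4490.
z_effort = (5.06 − 5.74) / 1.7 = -0.6800 / 1.7 = -0.4000.
z_P − z_E = 1.4490 − (-0.4000) = 1.8490.
E = 1.8490 / √2 = 1.8490 / 1.41421 = 1.3074 ≈ 1.31.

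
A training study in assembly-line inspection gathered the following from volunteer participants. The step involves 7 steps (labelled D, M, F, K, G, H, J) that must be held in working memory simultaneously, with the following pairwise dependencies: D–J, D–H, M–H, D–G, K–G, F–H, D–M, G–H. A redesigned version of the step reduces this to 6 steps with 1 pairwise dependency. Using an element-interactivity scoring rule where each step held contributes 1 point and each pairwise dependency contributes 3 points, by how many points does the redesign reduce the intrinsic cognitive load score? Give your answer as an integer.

Original: 7 × 1 + 8 × 3 = 7 + 24 = 31.
Redesigned: 6 × 1 + 1 × 3 = 6 + 3 = 9.
Reduction = 31 − 9 = 22.

22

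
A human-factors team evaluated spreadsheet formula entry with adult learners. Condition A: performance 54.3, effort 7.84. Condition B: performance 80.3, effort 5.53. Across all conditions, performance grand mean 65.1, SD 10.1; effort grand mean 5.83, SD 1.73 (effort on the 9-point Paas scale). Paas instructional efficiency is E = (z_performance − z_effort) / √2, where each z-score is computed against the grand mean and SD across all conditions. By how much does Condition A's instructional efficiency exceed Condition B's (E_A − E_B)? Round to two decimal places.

Condition A: z_P = (54.3 − 65.1)/10.1 = -1.0693; z_E = (7.84 − 5.83)/1.73 = 1.1618; E_A = (-1.0693 − 1.1618)/√2 = -1.5776.
Condition B: z_P = (80.3 − 65.1)/10.1 = 1.5050; z_E = (5.53 − 5.83)/1.73 = -0.1734; E_B = (1.5050 − (-0.1734))/√2 = 1.1868.
E_A − E_B = -1.5776 − 1.1868 = -2.7644 ≈ -2.76.

-2.76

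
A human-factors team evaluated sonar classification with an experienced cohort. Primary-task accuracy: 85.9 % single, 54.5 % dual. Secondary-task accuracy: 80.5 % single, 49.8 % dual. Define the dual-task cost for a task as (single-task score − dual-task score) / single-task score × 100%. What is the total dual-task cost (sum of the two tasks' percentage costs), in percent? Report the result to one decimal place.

Primary cost = (85.9 − 54.5) / 85.9 × 100% = 36.5541%.
Secondary cost = (80.5 − 49.8) / 80.5 × 100% = 38.1366%.
Total = 36.5541% + 38.1366% = 74.6907% ≈ 74.7%.

74.7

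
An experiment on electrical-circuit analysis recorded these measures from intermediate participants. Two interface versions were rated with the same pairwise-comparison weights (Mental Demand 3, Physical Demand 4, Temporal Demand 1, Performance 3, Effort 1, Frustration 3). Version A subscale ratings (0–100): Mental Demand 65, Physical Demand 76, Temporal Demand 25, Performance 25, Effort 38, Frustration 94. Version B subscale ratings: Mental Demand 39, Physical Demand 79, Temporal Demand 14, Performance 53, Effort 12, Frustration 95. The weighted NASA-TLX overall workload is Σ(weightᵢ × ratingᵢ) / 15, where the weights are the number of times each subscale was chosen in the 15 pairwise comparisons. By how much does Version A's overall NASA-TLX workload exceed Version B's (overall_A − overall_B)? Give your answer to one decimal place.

1.1

Version A weighted sum = 3·65 + 4·76 + 1·25 + 3·25 + 1·38 + 3·94 = 195 + 304 + 25 + 75 + 38 + 282 = 919; overall_A = 919/15 = 61.2667.
Version B weighted sum = 3·39 + 4·79 + 1·14 + 3·53 + 1·12 + 3·95 = 117 + 316 + 14 + 159 + 12 + 285 = 903; overall_B = 903/15 = 60.2000.
Difference = 61.2667 − 60.2000 = 1.0667 ≈ 1.1.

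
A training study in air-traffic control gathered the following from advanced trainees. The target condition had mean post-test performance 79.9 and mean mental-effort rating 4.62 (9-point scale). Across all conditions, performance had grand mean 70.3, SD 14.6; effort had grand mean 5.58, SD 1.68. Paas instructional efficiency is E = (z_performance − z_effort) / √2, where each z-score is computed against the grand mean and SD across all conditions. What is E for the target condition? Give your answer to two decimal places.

z_performance = (79.9 − 70.3) / 14.6 = 9.6000 / 14.6 = 0.6575.
z_effort = (4.62 − 5.58) / 1.68 = -0.9600 / 1.68 = -0.5714.
z_P − z_E = 0.6575 − (-0.5714) = 1.2289.
E = 1.2289 / √2 = 1.2289 / 1.41421 = 0.8690 ≈ 0.87.

0.87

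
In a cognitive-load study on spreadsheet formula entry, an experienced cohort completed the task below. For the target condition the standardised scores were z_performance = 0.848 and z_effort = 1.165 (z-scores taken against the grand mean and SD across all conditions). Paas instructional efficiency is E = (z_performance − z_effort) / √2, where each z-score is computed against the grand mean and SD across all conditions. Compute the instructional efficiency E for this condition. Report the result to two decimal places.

-0.22

z_P − z_E = 0.848 − 1.165 = -0.3170.
E = -0.3170 / √2 = -0.3170 / 1.41421 = -0.2242 ≈ -0.22.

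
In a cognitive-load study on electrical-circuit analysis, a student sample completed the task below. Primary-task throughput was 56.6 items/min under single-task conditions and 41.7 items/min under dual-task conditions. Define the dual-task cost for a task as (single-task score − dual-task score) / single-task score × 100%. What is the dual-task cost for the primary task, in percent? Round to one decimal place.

26.3

Cost = (56.6 − 41.7) / 56.6 × 100%
     = 14.9000 / 56.6 × 100% = 26.3251%.
≈ 26.3%.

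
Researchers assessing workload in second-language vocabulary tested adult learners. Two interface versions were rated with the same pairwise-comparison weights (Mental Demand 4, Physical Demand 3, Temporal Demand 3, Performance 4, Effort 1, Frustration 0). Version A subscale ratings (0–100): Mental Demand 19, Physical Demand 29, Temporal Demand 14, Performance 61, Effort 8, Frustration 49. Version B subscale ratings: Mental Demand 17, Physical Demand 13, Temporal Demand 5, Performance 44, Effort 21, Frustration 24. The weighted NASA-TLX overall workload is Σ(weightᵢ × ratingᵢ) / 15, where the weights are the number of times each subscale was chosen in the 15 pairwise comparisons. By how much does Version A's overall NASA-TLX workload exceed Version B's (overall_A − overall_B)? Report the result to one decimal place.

Version A weighted sum = 4·19 + 3·29 + 3·14 + 4·61 + 1·8 + 0·49 = 76 + 87 + 42 + 244 + 8 + 0 = 457; overall_A = 457/15 = 30.4667.
Version B weighted sum = 4·17 + 3·13 + 3·5 + 4·44 + 1·21 + 0·24 = 68 + 39 + 15 + 176 + 21 + 0 = 319; overall_B = 319/15 = 21.2667.
Difference = 30.4667 − 21.2667 = 9.2000 ≈ 9.2.

9.2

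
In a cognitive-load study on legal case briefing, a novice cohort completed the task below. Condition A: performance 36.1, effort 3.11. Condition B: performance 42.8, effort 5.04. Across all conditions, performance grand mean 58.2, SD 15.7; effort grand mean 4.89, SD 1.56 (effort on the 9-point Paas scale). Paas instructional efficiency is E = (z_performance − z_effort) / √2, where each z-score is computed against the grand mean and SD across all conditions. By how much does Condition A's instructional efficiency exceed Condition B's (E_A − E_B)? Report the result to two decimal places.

0.57

Condition A: z_P = (36.1 − 58.2)/15.7 = -1.4076; z_E = (3.11 − 4.89)/1.56 = -1.1410; E_A = (-1.4076 − (-1.1410))/√2 = -0.1885.
Condition B: z_P = (42.8 − 58.2)/15.7 = -0.9809; z_E = (5.04 − 4.89)/1.56 = 0.0962; E_B = (-0.9809 − 0.0962)/√2 = -0.7616.
E_A − E_B = -0.1885 − (-0.7616) = 0.5731 ≈ 0.57.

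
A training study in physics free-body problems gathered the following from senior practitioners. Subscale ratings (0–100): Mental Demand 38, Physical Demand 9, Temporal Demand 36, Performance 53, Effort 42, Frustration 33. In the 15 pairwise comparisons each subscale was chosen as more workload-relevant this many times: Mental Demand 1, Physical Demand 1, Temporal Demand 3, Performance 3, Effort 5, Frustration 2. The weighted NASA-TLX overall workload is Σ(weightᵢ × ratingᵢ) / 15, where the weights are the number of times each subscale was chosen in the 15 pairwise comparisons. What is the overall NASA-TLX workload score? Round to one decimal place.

The tallies are the weights (they sum to 15).
Weighted sum = 1·38 + 1·9 + 3·36 + 3·53 + 5·42 + 2·33
            = 38 + 9 + 108 + 159 + 210 + 66 = 590.
Overall workload = 590 / 15 = 39.3333 ≈ 39.3.

39.3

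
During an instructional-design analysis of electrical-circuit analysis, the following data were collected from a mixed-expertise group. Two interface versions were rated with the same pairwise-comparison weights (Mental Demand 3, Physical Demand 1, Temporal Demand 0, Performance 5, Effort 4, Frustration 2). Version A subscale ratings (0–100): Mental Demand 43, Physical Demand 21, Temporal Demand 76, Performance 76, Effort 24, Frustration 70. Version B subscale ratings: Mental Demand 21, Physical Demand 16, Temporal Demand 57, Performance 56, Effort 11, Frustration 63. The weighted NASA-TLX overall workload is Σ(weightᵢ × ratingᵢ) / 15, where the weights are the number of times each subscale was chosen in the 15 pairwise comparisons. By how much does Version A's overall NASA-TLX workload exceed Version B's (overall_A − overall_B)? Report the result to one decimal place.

15.8

Version A weighted sum = 3·43 + 1·21 + 0·76 + 5·76 + 4·24 + 2·70 = 129 + 21 + 0 + 380 + 96 + 140 = 766; overall_A = 766/15 = 51.0667.
Version B weighted sum = 3·21 + 1·16 + 0·57 + 5·56 + 4·11 + 2·63 = 63 + 16 + 0 + 280 + 44 + 126 = 529; overall_B = 529/15 = 35.2667.
Difference = 51.0667 − 35.2667 = 15.8000 ≈ 15.8.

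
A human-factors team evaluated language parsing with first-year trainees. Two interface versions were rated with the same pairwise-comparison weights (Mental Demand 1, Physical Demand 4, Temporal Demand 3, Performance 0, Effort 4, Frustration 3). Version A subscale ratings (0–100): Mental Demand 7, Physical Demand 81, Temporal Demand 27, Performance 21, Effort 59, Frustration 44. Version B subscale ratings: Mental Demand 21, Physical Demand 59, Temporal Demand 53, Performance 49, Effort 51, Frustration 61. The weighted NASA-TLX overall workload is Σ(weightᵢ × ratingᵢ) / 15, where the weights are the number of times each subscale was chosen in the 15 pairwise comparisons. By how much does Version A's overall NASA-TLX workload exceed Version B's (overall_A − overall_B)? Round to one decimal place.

-1.5

Version A weighted sum = 1·7 + 4·81 + 3·27 + 0·21 + 4·59 + 3·44 = 7 + 324 + 81 + 0 + 236 + 132 = 780; overall_A = 780/15 = 52.0000.
Version B weighted sum = 1·21 + 4·59 + 3·53 + 0·49 + 4·51 + 3·61 = 21 + 236 + 159 + 0 + 204 + 183 = 803; overall_B = 803/15 = 53.5333.
Difference = 52.0000 − 53.5333 = -1.5333 ≈ -1.5.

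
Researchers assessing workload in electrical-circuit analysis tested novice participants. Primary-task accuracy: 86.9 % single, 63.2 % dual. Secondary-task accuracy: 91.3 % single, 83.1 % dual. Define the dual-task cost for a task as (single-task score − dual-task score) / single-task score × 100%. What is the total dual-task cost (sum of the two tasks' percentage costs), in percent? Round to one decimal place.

36.3

Primary cost = (86.9 − 63.2) / 86.9 × 100% = 27.2727%.
Secondary cost = (91.3 − 83.1) / 91.3 × 100% = 8.9814%.
Total = 27.2727% + 8.9814% = 36.2541% ≈ 36.3%.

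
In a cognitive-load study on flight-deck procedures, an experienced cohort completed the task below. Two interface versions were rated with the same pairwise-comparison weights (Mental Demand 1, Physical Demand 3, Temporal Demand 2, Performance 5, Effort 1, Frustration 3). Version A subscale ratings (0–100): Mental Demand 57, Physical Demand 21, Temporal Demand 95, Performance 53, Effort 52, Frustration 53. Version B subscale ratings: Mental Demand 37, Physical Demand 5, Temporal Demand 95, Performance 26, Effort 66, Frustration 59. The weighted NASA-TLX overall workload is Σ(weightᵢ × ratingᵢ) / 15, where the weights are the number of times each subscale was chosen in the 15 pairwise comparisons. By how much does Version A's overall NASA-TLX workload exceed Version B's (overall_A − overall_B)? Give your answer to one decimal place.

Version A weighted sum = 1·57 + 3·21 + 2·95 + 5·53 + 1·52 + 3·53 = 57 + 63 + 190 + 265 + 52 + 159 = 786; overall_A = 786/15 = 52.4000.
Version B weighted sum = 1·37 + 3·5 + 2·95 + 5·26 + 1·66 + 3·59 = 37 + 15 + 190 + 130 + 66 + 177 = 615; overall_B = 615/15 = 41.0000.
Difference = 52.4000 − 41.0000 = 11.4000 ≈ 11.4.

11.4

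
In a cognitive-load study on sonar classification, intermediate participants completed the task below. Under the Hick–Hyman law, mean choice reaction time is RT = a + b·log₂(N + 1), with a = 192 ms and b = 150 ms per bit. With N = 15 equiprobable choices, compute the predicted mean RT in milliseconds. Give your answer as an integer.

792

log₂(15 + 1) = log₂(16) = 4.0000.
RT = 192 + 150 × 4.0000 = 192 + 600.0000 = 792.0000 ms.
≈ 792 ms.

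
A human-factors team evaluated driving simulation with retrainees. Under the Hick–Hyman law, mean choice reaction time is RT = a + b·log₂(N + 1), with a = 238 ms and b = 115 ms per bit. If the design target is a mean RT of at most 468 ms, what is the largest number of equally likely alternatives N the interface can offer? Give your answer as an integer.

Set 238 + 115·log₂(N + 1) ≤ 468.
log₂(N + 1) ≤ (468 − 238) / 115 = 2.0000.
N + 1 ≤ 2^2.0000 = 4.0000.
N ≤ 3.0000, so the largest integer N is 3.

3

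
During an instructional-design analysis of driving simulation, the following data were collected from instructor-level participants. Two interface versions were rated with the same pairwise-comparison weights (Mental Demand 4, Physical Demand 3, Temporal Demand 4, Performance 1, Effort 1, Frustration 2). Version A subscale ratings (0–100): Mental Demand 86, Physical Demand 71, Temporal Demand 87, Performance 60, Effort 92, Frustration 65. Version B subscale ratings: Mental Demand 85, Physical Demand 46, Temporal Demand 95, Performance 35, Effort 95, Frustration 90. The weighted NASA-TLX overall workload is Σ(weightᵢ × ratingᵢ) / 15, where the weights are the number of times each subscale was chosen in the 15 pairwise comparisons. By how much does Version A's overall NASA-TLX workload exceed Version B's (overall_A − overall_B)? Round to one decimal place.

1.3

Version A weighted sum = 4·86 + 3·71 + 4·87 + 1·60 + 1·92 + 2·65 = 344 + 213 + 348 + 60 + 92 + 130 = 1187; overall_A = 1187/15 = 79.1333.
Version B weighted sum = 4·85 + 3·46 + 4·95 + 1·35 + 1·95 + 2·90 = 340 + 138 + 380 + 35 + 95 + 180 = 1168; overall_B = 1168/15 = 77.8667.
Difference = 79.1333 − 77.8667 = 1.2666 ≈ 1.3.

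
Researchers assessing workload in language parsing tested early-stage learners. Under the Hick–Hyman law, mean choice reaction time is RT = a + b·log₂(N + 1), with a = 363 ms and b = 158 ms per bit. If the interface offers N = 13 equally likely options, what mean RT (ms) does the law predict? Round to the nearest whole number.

965

log₂(13 + 1) = log₂(14) = 3.8074.
RT = 363 + 158 × 3.8074 = 363 + 601.5692 = 964.5692 ms.
≈ 965 ms.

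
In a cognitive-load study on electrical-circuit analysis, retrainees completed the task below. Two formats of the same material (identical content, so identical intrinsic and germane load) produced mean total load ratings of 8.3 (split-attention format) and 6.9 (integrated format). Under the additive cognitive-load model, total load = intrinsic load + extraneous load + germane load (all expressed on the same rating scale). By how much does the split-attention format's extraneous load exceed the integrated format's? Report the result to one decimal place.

1.4

Intrinsic and germane load are equal across formats, so the difference in total load equals the difference in extraneous load.
Extraneous-load difference = 8.3 − 6.9 = 1.4.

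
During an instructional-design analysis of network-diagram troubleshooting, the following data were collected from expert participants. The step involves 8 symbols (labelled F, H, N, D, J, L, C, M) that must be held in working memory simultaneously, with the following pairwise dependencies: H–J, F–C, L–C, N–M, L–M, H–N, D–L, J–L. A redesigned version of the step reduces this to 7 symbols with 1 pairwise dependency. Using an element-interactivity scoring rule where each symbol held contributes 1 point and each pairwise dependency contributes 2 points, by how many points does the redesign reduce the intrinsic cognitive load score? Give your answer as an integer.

Original: 8 × 1 + 8 × 2 = 8 + 16 = 24.
Redesigned: 7 × 1 + 1 × 2 = 7 + 2 = 9.
Reduction = 24 − 9 = 15.

15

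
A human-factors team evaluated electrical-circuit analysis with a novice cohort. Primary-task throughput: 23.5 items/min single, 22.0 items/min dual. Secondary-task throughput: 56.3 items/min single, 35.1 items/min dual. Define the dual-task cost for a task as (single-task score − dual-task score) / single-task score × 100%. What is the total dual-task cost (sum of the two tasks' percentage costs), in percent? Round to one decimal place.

Primary cost = (23.5 − 22.0) / 23.5 × 100% = 6.3830%.
Secondary cost = (56.3 − 35.1) / 56.3 × 100% = 37.6554%.
Total = 6.3830% + 37.6554% = 44.0384% ≈ 44.0%.

44.0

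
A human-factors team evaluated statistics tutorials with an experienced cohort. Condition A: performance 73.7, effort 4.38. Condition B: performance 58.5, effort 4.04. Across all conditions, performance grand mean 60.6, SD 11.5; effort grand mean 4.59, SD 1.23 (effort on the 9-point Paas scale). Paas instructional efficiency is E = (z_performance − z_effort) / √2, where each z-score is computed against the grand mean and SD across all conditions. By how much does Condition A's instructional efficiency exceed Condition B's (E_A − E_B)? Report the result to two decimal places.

0.74

Condition A: z_P = (73.7 − 60.6)/11.5 = 1.1391; z_E = (4.38 − 4.59)/1.23 = -0.1707; E_A = (1.1391 − (-0.1707))/√2 = 0.9262.
Condition B: z_P = (58.5 − 60.6)/11.5 = -0.1826; z_E = (4.04 − 4.59)/1.23 = -0.4472; E_B = (-0.1826 − (-0.4472))/√2 = 0.1871.
E_A − E_B = 0.9262 − 0.1871 = 0.7391 ≈ 0.74.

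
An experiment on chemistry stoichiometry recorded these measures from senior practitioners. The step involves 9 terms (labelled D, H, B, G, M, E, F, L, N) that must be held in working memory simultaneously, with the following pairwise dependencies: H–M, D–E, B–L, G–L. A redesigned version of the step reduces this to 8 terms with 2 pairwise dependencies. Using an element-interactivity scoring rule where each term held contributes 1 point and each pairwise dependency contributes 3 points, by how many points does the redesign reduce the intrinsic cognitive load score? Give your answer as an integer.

Original: 9 × 1 + 4 × 3 = 9 + 12 = 21.
Redesigned: 8 × 1 + 2 × 3 = 8 + 6 = 14.
Reduction = 21 − 14 = 7.

7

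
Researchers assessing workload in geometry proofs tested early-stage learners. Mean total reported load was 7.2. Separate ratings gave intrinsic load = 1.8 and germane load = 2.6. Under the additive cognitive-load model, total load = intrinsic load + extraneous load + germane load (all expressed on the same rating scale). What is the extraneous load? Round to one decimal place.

2.8

extraneous load = total − intrinsic − germane
             = 7.2 − 1.8 − 2.6 = 2.8.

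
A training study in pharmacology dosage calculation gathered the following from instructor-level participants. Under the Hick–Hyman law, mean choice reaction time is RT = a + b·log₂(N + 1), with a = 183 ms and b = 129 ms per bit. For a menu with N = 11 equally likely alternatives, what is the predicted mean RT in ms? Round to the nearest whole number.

log₂(11 + 1) = log₂(12) = 3.5850.
RT = 183 + 129 × 3.5850 = 183 + 462.4650 = 645.4650 ms.
≈ 645 ms.

645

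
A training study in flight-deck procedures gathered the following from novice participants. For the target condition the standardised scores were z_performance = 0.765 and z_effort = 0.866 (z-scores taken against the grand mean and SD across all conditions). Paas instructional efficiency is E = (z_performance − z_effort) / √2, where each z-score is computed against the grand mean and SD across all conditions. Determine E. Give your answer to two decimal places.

z_P − z_E = 0.765 − 0.866 = -0.1010.
E = -0.1010 / √2 = -0.1010 / 1.41421 = -0.0714 ≈ -0.07.

-0.07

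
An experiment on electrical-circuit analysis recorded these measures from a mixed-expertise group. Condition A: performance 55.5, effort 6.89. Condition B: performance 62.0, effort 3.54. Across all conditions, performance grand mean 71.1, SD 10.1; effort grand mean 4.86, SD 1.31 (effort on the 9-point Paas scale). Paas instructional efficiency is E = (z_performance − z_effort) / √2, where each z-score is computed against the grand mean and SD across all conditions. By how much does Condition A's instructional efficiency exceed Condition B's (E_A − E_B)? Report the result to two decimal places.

-2.26

Condition A: z_P = (55.5 − 71.1)/10.1 = -1.5446; z_E = (6.89 − 4.86)/1.31 = 1.5496; E_A = (-1.5446 − 1.5496)/√2 = -2.1879.
Condition B: z_P = (62.0 − 71.1)/10.1 = -0.9010; z_E = (3.54 − 4.86)/1.31 = -1.0076; E_B = (-0.9010 − (-1.0076))/√2 = 0.0754.
E_A − E_B = -2.1879 − 0.0754 = -2.2633 ≈ -2.26.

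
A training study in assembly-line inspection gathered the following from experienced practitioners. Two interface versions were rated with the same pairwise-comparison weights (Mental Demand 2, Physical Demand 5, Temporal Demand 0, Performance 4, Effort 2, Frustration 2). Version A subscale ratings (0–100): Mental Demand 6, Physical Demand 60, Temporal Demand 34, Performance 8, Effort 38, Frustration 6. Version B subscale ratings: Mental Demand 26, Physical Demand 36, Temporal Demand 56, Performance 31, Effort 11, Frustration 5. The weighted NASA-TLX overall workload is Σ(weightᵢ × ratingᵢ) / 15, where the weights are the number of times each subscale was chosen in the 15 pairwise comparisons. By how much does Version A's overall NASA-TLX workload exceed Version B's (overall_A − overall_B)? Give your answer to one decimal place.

2.9

Version A weighted sum = 2·6 + 5·60 + 0·34 + 4·8 + 2·38 + 2·6 = 12 + 300 + 0 + 32 + 76 + 12 = 432; overall_A = 432/15 = 28.8000.
Version B weighted sum = 2·26 + 5·36 + 0·56 + 4·31 + 2·11 + 2·5 = 52 + 180 + 0 + 124 + 22 + 10 = 388; overall_B = 388/15 = 25.8667.
Difference = 28.8000 − 25.8667 = 2.9333 ≈ 2.9.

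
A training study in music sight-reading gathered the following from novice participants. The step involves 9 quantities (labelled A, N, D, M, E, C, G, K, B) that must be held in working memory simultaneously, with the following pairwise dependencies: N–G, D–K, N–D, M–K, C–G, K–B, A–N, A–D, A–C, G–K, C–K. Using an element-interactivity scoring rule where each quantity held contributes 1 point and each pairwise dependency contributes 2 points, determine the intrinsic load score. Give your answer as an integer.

Count of quantities held simultaneously: 9.
Count of pairwise dependencies listed: 11.
Element contribution: 9 × 1 = 9.
Interaction contribution: 11 × 2 = 22.
Intrinsic load = 9 + 22 = 31.

31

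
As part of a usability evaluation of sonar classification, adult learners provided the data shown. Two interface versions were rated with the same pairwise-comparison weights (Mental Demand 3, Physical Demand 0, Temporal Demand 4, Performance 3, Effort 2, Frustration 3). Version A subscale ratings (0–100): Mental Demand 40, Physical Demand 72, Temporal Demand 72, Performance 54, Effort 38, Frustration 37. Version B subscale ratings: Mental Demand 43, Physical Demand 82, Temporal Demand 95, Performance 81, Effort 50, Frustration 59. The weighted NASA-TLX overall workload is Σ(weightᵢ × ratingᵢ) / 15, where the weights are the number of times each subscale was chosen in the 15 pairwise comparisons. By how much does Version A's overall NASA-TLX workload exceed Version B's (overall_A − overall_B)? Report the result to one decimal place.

-18.1

Version A weighted sum = 3·40 + 0·72 + 4·72 + 3·54 + 2·38 + 3·37 = 120 + 0 + 288 + 162 + 76 + 111 = 757; overall_A = 757/15 = 50.4667.
Version B weighted sum = 3·43 + 0·82 + 4·95 + 3·81 + 2·50 + 3·59 = 129 + 0 + 380 + 243 + 100 + 177 = 1029; overall_B = 1029/15 = 68.6000.
Difference = 50.4667 − 68.6000 = -18.1333 ≈ -18.1.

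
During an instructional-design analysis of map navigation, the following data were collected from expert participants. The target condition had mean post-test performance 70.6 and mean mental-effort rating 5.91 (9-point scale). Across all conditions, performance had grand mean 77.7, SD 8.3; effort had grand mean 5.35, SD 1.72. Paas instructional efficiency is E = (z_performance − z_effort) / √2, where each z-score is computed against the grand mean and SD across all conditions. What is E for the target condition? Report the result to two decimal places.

-0.84

z_performance = (70.6 − 77.7) / 8.3 = -7.1000 / 8.3 = -0.8554.
z_effort = (5.91 − 5.35) / 1.72 = 0.5600 / 1.72 = 0.3256.
z_P − z_E = -0.8554 − 0.3256 = -1.1810.
E = -1.1810 / √2 = -1.1810 / 1.41421 = -0.8351 ≈ -0.84.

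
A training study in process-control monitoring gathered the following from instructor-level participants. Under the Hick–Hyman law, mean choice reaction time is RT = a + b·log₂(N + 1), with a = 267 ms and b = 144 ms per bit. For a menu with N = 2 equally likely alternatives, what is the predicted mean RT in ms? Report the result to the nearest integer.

495

log₂(2 + 1) = log₂(3) = 1.5850.
RT = 267 + 144 × 1.5850 = 267 + 228.2400 = 495.2400 ms.
≈ 495 ms.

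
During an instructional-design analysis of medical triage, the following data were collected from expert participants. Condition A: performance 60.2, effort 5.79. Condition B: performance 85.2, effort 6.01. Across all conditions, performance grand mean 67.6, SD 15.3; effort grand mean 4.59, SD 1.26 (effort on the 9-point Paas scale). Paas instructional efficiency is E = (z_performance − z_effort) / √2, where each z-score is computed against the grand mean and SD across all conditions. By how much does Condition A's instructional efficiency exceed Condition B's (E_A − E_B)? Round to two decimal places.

-1.03

Condition A: z_P = (60.2 − 67.6)/15.3 = -0.4837; z_E = (5.79 − 4.59)/1.26 = 0.9524; E_A = (-0.4837 − 0.9524)/√2 = -1.0155.
Condition B: z_P = (85.2 − 67.6)/15.3 = 1.1503; z_E = (6.01 − 4.59)/1.26 = 1.1270; E_B = (1.1503 − 1.1270)/√2 = 0.0165.
E_A − E_B = -1.0155 − 0.0165 = -1.0320 ≈ -1.03.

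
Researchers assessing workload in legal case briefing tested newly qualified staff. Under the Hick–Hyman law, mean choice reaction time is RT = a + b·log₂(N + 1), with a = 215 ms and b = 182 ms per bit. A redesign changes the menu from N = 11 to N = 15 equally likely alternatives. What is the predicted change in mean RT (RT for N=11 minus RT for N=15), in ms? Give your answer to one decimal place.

RT(11) = 215 + 182·log₂(12) = 215 + 182·3.5850 = 867.4700 ms.
RT(15) = 215 + 182·log₂(16) = 215 + 182·4.0000 = 943.0000 ms.
Difference = 867.4700 − 943.0000 = -75.5300 ≈ -75.5 ms.

-75.5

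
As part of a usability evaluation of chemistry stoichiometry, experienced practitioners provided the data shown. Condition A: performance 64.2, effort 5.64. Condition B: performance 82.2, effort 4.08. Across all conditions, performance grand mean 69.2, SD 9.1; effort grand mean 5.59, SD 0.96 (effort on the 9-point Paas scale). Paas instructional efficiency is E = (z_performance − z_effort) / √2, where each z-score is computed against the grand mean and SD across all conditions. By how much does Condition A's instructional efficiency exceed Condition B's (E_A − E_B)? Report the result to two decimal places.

-2.55

Condition A: z_P = (64.2 − 69.2)/9.1 = -0.5495; z_E = (5.64 − 5.59)/0.96 = 0.0521; E_A = (-0.5495 − 0.0521)/√2 = -0.4254.
Condition B: z_P = (82.2 − 69.2)/9.1 = 1.4286; z_E = (4.08 − 5.59)/0.96 = -1.5729; E_B = (1.4286 − (-1.5729))/√2 = 2.1224.
E_A − E_B = -0.4254 − 2.1224 = -2.5478 ≈ -2.55.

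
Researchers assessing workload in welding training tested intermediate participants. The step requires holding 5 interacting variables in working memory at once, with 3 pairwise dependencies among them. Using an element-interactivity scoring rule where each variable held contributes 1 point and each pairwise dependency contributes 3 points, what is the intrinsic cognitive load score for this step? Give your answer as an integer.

14

Element contribution: 5 × 1 = 5.
Interaction contribution: 3 × 3 = 9.
Intrinsic load = 5 + 9 = 14.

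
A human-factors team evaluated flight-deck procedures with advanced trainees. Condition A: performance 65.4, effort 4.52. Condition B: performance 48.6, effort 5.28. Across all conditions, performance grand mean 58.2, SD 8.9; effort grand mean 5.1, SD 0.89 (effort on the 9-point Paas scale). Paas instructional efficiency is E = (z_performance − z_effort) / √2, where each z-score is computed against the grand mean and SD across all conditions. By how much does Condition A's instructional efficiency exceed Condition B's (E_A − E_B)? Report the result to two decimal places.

Condition A: z_P = (65.4 − 58.2)/8.9 = 0.8090; z_E = (4.52 − 5.1)/0.89 = -0.6517; E_A = (0.8090 − (-0.6517))/√2 = 1.0329.
Condition B: z_P = (48.6 − 58.2)/8.9 = -1.0787; z_E = (5.28 − 5.1)/0.89 = 0.2022; E_B = (-1.0787 − 0.2022)/√2 = -0.9057.
E_A − E_B = 1.0329 − (-0.9057) = 1.9386 ≈ 1.94.

1.94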